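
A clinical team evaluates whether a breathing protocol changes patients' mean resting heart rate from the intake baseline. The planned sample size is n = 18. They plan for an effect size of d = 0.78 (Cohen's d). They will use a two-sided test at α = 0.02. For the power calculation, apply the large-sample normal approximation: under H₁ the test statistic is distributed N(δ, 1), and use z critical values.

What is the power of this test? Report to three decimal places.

Noncentrality parameter: δ = d·√n = 0.78 × √18 = 3.3093
Two-sided α = 0.02 → critical value z_{0.01} = 2.326.
Power = Φ(δ − 2.326) + Φ(−δ − 2.326) = Φ(0.983) + Φ(-5.636) = 0.8372 + 0.0000 = 0.8372.

Power ≈ 0.837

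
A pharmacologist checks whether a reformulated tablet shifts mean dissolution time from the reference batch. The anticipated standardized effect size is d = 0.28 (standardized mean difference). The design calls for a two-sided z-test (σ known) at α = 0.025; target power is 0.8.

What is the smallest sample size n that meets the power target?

n = 122

Set Φ(δ − 2.241) = 0.8; then δ − 2.241 = Φ⁻¹(0.8) = 0.842, giving δ = 3.083.
(Ignoring the negligible lower-tail rejection probability gives the usual closed-form inversion.)
δ = d·√n ⇒ n = (δ/d)² = (3.083 / 0.28)² = 121.24.
Rounding up, n = 122.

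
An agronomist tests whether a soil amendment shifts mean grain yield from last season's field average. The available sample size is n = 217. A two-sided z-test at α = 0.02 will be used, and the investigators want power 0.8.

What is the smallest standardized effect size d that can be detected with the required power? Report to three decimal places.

d ≈ 0.215

Need Φ(δ − 2.326) = 0.8, so δ = 2.326 + 0.842 = 3.168.
(Lower-tail contribution to power is negligible for δ > 0.)
δ = d·√n ⇒ d = δ/√n = 3.168/√217 = 0.2151.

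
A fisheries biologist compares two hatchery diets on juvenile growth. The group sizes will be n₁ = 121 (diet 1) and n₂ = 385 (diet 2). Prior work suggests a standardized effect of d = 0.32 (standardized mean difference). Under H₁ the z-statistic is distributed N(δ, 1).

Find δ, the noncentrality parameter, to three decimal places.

The noncentrality parameter scales effect size by the design's sample-size factor: δ = d / √(1/n₁ + 1/n₂) = 0.32 / √(1/121 + 1/385) = 3.0704

δ ≈ 3.070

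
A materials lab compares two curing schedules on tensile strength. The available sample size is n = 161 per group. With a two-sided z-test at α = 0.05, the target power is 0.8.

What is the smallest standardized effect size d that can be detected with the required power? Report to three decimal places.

d ≈ 0.312

Required noncentrality: δ = z_{0.025} + z_{0.20} = 1.960 + 0.842 = 2.802.
(Lower-tail contribution to power is negligible for δ > 0.)
δ = d·√(n/2) ⇒ d = δ/√(n/2) = 2.802/√(161/2) = 0.3123.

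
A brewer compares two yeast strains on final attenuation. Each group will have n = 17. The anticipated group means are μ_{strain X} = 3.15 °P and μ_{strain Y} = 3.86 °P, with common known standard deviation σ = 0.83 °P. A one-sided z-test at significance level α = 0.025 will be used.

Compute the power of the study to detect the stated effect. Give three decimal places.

Power ≈ 0.703

Standardized effect: d = |μ_{strain X} − μ_{strain Y}| / σ = |3.15 − 3.86| / 0.83 = 0.8554
Noncentrality parameter: λ = d·√(n/2) = 0.8554 × √(17/2) = 2.4940
One-sided α = 0.025 → critical value z_{0.025} = 1.960.
Power = P(Z > 1.960 − λ) = Φ(0.534) = 0.7033.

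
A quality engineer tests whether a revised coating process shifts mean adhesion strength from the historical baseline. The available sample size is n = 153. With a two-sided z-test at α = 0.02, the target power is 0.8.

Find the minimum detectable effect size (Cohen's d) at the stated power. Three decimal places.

d ≈ 0.256

Need Φ(δ − 2.326) = 0.8, so δ = 2.326 + 0.842 = 3.168.
(Lower-tail contribution to power is negligible for δ > 0.)
δ = d·√n ⇒ d = δ/√n = 3.168/√153 = 0.2561.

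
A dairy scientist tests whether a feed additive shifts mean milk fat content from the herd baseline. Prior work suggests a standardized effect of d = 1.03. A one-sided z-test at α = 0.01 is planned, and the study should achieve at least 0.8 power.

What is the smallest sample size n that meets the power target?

n = 10

For power 0.8 need Φ(δ − z_{0.01}) = 0.8, so δ = z_{0.01} + z_{0.20} = 2.326 + 0.842 = 3.168.
δ = d·√n ⇒ n = (δ/d)² = (3.168 / 1.03)² = 9.46.
Rounding up, n = 10.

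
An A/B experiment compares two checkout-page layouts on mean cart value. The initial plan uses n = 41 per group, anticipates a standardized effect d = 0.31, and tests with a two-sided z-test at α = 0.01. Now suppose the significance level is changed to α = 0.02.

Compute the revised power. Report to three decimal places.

Power ≈ 0.178

δ = d·√(n/2) = 0.31 × √(41/2) = 1.4036 (unchanged). New critical value: z_{0.01} = 2.326.
Revised power = Φ(δ − 2.326) + Φ(−δ − 2.326) = Φ(-0.923) + Φ(-3.730) = 0.1781 + 0.0001 = 0.1782.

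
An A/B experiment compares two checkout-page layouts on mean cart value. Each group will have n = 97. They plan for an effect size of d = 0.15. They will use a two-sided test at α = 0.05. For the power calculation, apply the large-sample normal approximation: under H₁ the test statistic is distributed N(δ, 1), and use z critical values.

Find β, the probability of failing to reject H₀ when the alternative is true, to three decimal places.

β ≈ 0.819

Noncentrality parameter: λ = d·√(n/2) = 0.15 × √(97/2) = 1.0446
Two-sided α = 0.05 → critical value z_{0.025} = 1.960.
Power = Φ(λ − 1.960) + Φ(−λ − 1.960) = Φ(-0.915) + Φ(-3.005) = 0.1800 + 0.0013 = 0.1813.
Type II error: β = 1 − power = 1 − 0.1813 = 0.8187.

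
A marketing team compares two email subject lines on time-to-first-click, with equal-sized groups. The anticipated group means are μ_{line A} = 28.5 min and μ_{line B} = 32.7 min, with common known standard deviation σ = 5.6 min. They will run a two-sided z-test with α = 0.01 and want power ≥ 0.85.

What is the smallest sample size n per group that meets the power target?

n = 47 per group

Standardized effect: d = |μ_{line A} − μ_{line B}| / σ = |28.5 − 32.7| / 5.6 = 0.7500
Set Φ(δ − 2.576) = 0.85; then δ − 2.576 = Φ⁻¹(0.85) = 1.036, giving δ = 3.612.
(Ignoring the negligible lower-tail rejection probability gives the usual closed-form inversion.)
δ = d·√(n/2) ⇒ n = 2(δ/d)² = 2 × (3.612 / 0.7500)² = 46.39.
Round up to the next whole unit.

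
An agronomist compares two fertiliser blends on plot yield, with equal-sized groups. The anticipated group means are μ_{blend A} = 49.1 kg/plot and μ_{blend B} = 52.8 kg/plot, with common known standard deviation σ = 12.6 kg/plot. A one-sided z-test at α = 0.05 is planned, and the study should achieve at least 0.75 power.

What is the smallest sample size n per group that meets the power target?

n = 125 per group

Standardized effect: d = |μ_{blend A} − μ_{blend B}| / σ = |49.1 − 52.8| / 12.6 = 0.2937
For power 0.75 need Φ(δ − z_{0.05}) = 0.75, so δ = z_{0.05} + z_{0.25} = 1.645 + 0.674 = 2.319.
δ = d·√(n/2) ⇒ n = 2(δ/d)² = 2 × (2.319 / 0.2937)² = 124.77.
Rounding up, n = 125 per group.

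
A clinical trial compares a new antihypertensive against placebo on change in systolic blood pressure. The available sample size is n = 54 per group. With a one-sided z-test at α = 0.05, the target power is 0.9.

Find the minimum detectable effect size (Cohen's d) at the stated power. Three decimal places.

Need Φ(δ − 1.645) = 0.9, so δ = 1.645 + 1.282 = 2.926.
δ = d·√(n/2) ⇒ d = δ/√(n/2) = 2.926/√(54/2) = 0.5632.

d ≈ 0.563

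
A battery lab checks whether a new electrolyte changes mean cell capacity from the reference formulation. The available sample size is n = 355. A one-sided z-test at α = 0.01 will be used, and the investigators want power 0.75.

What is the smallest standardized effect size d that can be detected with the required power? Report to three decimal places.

d ≈ 0.159

Required noncentrality: δ = z_{0.01} + z_{0.25} = 2.326 + 0.674 = 3.001.
δ = d·√n ⇒ d = δ/√n = 3.001/√355 = 0.1593.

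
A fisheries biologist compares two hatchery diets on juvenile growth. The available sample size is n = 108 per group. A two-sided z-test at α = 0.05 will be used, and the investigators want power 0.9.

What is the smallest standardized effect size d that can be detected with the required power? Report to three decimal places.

d ≈ 0.441

Need Φ(δ − 1.960) = 0.9, so δ = 1.960 + 1.282 = 3.242.
(The second rejection-region term Φ(−δ − z_{α/2}) is negligible and dropped.)
δ = d·√(n/2) ⇒ d = δ/√(n/2) = 3.242/√(108/2) = 0.4411.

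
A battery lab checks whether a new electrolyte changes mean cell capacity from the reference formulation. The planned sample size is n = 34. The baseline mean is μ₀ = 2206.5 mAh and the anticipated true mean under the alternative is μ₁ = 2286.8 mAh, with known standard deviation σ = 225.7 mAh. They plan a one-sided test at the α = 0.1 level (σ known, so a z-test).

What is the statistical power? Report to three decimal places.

Power ≈ 0.786

Standardized effect: d = |μ₁ − μ₀| / σ = |2286.8 − 2206.5| / 225.7 = 0.3558
Noncentrality parameter: δ = d·√n = 0.3558 × √34 = 2.0745
One-sided α = 0.1 → critical value z_{0.1} = 1.282.
Power = P(Z > 1.282 − δ) = Φ(0.793) = 0.7861.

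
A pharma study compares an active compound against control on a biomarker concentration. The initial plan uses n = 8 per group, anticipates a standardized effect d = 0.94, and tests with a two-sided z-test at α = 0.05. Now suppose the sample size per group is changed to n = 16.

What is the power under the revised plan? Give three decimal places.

With n = 16 per group: δ = d·√(n/2) = 0.94 × √(16/2) = 2.6587. Critical value z_{0.025} = 1.960.
Revised power = Φ(δ − 1.960) + Φ(−δ − 1.960) = Φ(0.699) + Φ(-4.619) = 0.7576 + 0.0000 = 0.7577.

Power ≈ 0.758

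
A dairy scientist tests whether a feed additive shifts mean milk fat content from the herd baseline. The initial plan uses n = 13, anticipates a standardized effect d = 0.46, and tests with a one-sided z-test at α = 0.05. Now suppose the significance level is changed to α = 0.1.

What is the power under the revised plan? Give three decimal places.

δ = d·√n = 0.46 × √13 = 1.6586 (unchanged). New critical value: z_{0.1} = 1.282.
Revised power = Φ(δ − 1.282) = Φ(0.377) = 0.6469.

Power ≈ 0.647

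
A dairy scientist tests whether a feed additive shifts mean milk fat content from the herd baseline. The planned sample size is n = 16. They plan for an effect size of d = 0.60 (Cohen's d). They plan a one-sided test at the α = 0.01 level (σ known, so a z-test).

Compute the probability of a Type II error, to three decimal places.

Noncentrality parameter: δ = d·√n = 0.60 × √16 = 2.4000
One-sided α = 0.01 → critical value z_{0.01} = 2.326.
Power = Φ(δ − 2.326) = Φ(0.074) = 0.5294.
Type II error: β = 1 − power = 1 − 0.5294 = 0.4706.

β ≈ 0.471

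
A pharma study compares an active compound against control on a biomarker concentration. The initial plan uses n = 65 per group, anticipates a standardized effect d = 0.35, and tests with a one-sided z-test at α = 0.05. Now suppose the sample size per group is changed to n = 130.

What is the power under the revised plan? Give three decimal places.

Power ≈ 0.880

With n = 130 per group: δ = d·√(n/2) = 0.35 × √(130/2) = 2.8218. Critical value z_{0.05} = 1.645.
Revised power = Φ(δ − 1.645) = Φ(1.177) = 0.8804.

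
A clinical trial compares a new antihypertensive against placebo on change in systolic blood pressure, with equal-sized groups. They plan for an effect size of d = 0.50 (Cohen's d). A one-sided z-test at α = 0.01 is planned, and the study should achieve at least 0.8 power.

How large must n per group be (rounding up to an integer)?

n = 81 per group

For power 0.8 need Φ(δ − z_{0.01}) = 0.8, so δ = z_{0.01} + z_{0.20} = 2.326 + 0.842 = 3.168.
δ = d·√(n/2) ⇒ n = 2(δ/d)² = 2 × (3.168 / 0.50)² = 80.29.
Round up to the next whole unit.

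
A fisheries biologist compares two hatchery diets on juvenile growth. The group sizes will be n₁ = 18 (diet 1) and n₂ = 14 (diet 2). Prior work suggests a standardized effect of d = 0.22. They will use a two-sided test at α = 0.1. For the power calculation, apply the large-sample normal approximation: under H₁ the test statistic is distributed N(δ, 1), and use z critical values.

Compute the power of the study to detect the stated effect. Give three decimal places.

Noncentrality parameter: λ = d / √(1/n₁ + 1/n₂) = 0.22 / √(1/18 + 1/14) = 0.6174
Two-sided α = 0.1 → critical value z_{0.05} = 1.645.
Power = Φ(λ − 1.645) + Φ(−λ − 1.645) = Φ(-1.027) + Φ(-2.262) = 0.1521 + 0.0118 = 0.1639.

Power ≈ 0.164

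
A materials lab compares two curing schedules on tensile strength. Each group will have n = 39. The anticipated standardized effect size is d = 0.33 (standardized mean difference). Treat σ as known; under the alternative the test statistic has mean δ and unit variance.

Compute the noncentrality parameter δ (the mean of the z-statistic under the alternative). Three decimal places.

The noncentrality parameter scales effect size by the design's sample-size factor: δ = d·√(n/2) = 0.33 × √(39/2) = 1.4572

δ ≈ 1.457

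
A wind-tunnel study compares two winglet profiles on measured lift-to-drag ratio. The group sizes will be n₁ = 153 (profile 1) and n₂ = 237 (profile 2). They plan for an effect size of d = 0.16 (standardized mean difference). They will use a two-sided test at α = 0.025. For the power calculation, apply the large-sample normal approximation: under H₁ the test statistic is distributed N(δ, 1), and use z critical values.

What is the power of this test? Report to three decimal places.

Noncentrality parameter: δ = d / √(1/n₁ + 1/n₂) = 0.16 / √(1/153 + 1/237) = 1.5428
Two-sided α = 0.025 → critical value z_{0.0125} = 2.241.
Power = Φ(δ − 2.241) + Φ(−δ − 2.241) = Φ(-0.699) + Φ(-3.784) = 0.2424 + 0.0001 = 0.2425.

Power ≈ 0.242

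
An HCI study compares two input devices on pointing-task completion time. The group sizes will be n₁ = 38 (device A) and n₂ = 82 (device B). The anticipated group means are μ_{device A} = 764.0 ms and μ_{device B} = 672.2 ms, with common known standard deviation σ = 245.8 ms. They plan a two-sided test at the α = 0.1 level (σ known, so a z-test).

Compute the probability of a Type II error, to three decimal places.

β ≈ 0.398

Standardized effect: d = |μ_{device A} − μ_{device B}| / σ = |764.0 − 672.2| / 245.8 = 0.3735
Noncentrality parameter: δ = d / √(1/n₁ + 1/n₂) = 0.3735 / √(1/38 + 1/82) = 1.9031
Critical value for a two-sided test at α = 0.1: z_{α/2} = 1.645.
Power = Φ(δ − 1.645) + Φ(−δ − 1.645) = Φ(0.258) + Φ(-3.548) = 0.6019 + 0.0002 = 0.6021.
Type II error: β = 1 − power = 1 − 0.6021 = 0.3979.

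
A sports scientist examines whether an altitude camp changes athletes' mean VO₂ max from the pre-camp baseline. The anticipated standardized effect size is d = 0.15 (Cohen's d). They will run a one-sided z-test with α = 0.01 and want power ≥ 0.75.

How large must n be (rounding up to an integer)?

n = 401

For power 0.75 need Φ(δ − z_{0.01}) = 0.75, so δ = z_{0.01} + z_{0.25} = 2.326 + 0.674 = 3.001.
δ = d·√n ⇒ n = (δ/d)² = (3.001 / 0.15)² = 400.22.
Rounding up, n = 401.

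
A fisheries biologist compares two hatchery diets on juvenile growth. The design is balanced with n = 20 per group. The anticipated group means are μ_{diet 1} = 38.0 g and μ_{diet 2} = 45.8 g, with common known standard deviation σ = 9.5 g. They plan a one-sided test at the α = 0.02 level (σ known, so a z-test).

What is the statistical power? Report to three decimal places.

Power ≈ 0.706

Standardized effect: d = |μ_{diet 1} − μ_{diet 2}| / σ = |38.0 − 45.8| / 9.5 = 0.8211
Noncentrality parameter: δ = d·√(n/2) = 0.8211 × √(20/2) = 2.5964
One-sided α = 0.02 → critical value z_{0.02} = 2.054.
Power = P(Z > 2.054 − δ) = Φ(0.543) = 0.7063.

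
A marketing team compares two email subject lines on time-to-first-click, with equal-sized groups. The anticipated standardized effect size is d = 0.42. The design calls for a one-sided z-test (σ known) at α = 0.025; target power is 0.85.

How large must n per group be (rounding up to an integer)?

n = 102 per group

For power 0.85 need Φ(δ − z_{0.025}) = 0.85, so δ = z_{0.025} + z_{0.15} = 1.960 + 1.036 = 2.996.
δ = d·√(n/2) ⇒ n = 2(δ/d)² = 2 × (2.996 / 0.42)² = 101.80.
Round up to the next whole unit.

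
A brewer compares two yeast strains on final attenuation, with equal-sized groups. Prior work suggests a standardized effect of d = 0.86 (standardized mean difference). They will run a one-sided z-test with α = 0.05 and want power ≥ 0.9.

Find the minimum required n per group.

n = 24 per group

Set Φ(δ − 1.645) = 0.9; then δ − 1.645 = Φ⁻¹(0.9) = 1.282, giving δ = 2.926.
δ = d·√(n/2) ⇒ n = 2(δ/d)² = 2 × (2.926 / 0.86)² = 23.16.
Round up to the next whole unit.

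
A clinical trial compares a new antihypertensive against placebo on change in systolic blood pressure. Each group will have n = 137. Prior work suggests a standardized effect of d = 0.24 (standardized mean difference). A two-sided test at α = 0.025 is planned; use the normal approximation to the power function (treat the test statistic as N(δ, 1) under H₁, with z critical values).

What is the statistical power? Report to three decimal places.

Power ≈ 0.399

Noncentrality parameter: δ = d·√(n/2) = 0.24 × √(137/2) = 1.9864
Critical value for a two-sided test at α = 0.025: z_{α/2} = 2.241.
Power = Φ(δ − 2.241) + Φ(−δ − 2.241) = Φ(-0.255) + Φ(-4.228) = 0.3993 + 0.0000 = 0.3994.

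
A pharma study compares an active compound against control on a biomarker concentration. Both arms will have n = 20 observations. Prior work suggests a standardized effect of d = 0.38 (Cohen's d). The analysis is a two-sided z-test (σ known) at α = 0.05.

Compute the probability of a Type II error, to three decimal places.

Noncentrality parameter: δ = d·√(n/2) = 0.38 × √(20/2) = 1.2017
Two-sided α = 0.05 → critical value z_{0.025} = 1.960.
Power = Φ(δ − 1.960) + Φ(−δ − 1.960) = Φ(-0.758) + Φ(-3.162) = 0.2241 + 0.0008 = 0.2249.
Type II error: β = 1 − power = 1 − 0.2249 = 0.7751.

β ≈ 0.775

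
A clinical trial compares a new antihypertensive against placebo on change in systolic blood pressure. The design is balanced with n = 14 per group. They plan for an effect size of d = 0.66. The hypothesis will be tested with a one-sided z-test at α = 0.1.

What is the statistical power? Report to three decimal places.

Noncentrality parameter: δ = d·√(n/2) = 0.66 × √(14/2) = 1.7462
Critical value for a one-sided test at α = 0.1: z_α = 1.282.
Power = Φ(δ − 1.282) = Φ(0.465) = 0.6789.

Power ≈ 0.679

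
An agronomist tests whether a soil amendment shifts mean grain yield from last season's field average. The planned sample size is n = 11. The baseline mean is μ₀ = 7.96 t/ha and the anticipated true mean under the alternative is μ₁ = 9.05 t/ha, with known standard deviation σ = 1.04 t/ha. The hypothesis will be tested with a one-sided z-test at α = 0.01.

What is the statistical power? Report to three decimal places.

Standardized effect: d = |μ₁ − μ₀| / σ = |9.05 − 7.96| / 1.04 = 1.0481
Noncentrality parameter: δ = d·√n = 1.0481 × √11 = 3.4761
One-sided α = 0.01 → critical value z_{0.01} = 2.326.
Power = Φ(δ − 2.326) = Φ(1.150) = 0.8749.

Power ≈ 0.875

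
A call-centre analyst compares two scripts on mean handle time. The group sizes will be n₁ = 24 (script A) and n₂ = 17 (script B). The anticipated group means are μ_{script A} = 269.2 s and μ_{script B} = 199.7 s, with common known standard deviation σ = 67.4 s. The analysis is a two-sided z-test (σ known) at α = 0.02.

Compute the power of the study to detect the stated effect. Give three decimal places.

Standardized effect: d = |μ_{script A} − μ_{script B}| / σ = |269.2 − 199.7| / 67.4 = 1.0312
Noncentrality parameter: δ = d / √(1/n₁ + 1/n₂) = 1.0312 / √(1/24 + 1/17) = 3.2528
Critical value for a two-sided test at α = 0.02: z_{α/2} = 2.326.
Power = Φ(δ − 2.326) + Φ(−δ − 2.326) = Φ(0.926) + Φ(-5.579) = 0.8229 + 0.0000 = 0.8229.

Power ≈ 0.823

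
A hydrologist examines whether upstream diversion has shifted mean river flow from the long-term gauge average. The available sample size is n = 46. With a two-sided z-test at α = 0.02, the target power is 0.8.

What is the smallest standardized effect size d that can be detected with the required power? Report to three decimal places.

d ≈ 0.467

Required noncentrality: δ = z_{0.01} + z_{0.20} = 2.326 + 0.842 = 3.168.
(The second rejection-region term Φ(−δ − z_{α/2}) is negligible and dropped.)
δ = d·√n ⇒ d = δ/√n = 3.168/√46 = 0.4671.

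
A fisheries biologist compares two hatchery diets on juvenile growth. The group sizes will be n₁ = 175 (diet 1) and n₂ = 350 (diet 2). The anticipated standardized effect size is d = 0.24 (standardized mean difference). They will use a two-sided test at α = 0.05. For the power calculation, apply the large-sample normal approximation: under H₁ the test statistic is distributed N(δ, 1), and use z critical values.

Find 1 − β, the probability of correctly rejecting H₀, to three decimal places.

Noncentrality parameter: δ = d / √(1/n₁ + 1/n₂) = 0.24 / √(1/175 + 1/350) = 2.5923
Critical value for a two-sided test at α = 0.05: z_{α/2} = 1.960.
Power = Φ(δ − 1.960) + Φ(−δ − 1.960) = Φ(0.632) + Φ(-4.552) = 0.7364 + 0.0000 = 0.7364.

Power ≈ 0.736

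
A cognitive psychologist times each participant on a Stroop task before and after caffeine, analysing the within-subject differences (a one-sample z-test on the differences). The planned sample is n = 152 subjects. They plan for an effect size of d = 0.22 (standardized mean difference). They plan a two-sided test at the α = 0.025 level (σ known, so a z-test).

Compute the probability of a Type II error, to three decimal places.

β ≈ 0.319

Noncentrality parameter: δ = d·√n = 0.22 × √152 = 2.7123
Two-sided α = 0.025 → critical value z_{0.0125} = 2.241.
Power = Φ(δ − 2.241) + Φ(−δ − 2.241) = Φ(0.471) + Φ(-4.954) = 0.6812 + 0.0000 = 0.6812.
Type II error: β = 1 − power = 1 − 0.6812 = 0.3188.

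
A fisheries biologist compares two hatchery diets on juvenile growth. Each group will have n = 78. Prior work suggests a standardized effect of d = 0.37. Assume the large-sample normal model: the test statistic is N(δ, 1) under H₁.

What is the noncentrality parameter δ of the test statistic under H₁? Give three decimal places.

δ ≈ 2.311

The noncentrality parameter scales effect size by the design's sample-size factor: δ = d·√(n/2) = 0.37 × √(78/2) = 2.3106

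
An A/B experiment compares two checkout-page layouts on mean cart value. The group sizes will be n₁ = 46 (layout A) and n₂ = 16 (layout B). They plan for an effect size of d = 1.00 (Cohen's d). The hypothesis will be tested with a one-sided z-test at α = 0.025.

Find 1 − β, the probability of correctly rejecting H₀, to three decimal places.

Power ≈ 0.931

Noncentrality parameter: δ = d / √(1/n₁ + 1/n₂) = 1.00 / √(1/46 + 1/16) = 3.4454
One-sided α = 0.025 → critical value z_{0.025} = 1.960.
Power = P(Z > 1.960 − δ) = Φ(1.485) = 0.9313.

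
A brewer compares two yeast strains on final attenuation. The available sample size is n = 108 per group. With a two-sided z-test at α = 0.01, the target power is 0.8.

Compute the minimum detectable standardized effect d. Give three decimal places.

Required noncentrality: δ = z_{0.005} + z_{0.20} = 2.576 + 0.842 = 3.417.
(The second rejection-region term Φ(−δ − z_{α/2}) is negligible and dropped.)
δ = d·√(n/2) ⇒ d = δ/√(n/2) = 3.417/√(108/2) = 0.4651.

d ≈ 0.465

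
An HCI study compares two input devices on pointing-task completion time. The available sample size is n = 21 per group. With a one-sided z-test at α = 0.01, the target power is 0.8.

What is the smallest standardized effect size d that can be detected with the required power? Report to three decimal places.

d ≈ 0.978

Required noncentrality: δ = z_{0.01} + z_{0.20} = 2.326 + 0.842 = 3.168.
δ = d·√(n/2) ⇒ d = δ/√(n/2) = 3.168/√(21/2) = 0.9777.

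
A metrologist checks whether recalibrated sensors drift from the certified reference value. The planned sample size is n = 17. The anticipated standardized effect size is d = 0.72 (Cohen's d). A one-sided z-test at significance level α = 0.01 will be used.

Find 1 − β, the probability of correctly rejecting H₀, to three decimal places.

Power ≈ 0.740

Noncentrality parameter: δ = d·√n = 0.72 × √17 = 2.9686
Critical value for a one-sided test at α = 0.01: z_α = 2.326.
Power = P(Z > 2.326 − δ) = Φ(0.642) = 0.7397.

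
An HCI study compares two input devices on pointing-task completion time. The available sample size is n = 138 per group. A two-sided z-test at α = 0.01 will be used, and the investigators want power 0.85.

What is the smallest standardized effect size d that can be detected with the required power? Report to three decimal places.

Required noncentrality: δ = z_{0.005} + z_{0.15} = 2.576 + 1.036 = 3.612.
(Lower-tail contribution to power is negligible for δ > 0.)
δ = d·√(n/2) ⇒ d = δ/√(n/2) = 3.612/√(138/2) = 0.4349.

d ≈ 0.435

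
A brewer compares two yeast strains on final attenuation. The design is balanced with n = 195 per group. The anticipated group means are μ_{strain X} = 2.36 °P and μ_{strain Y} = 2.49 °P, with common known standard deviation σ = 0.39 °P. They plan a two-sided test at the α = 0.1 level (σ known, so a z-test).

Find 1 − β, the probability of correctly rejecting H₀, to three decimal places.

Power ≈ 0.950

Standardized effect: d = |μ_{strain X} − μ_{strain Y}| / σ = |2.36 − 2.49| / 0.39 = 0.3333
Noncentrality parameter: δ = d·√(n/2) = 0.3333 × √(195/2) = 3.2914
Two-sided α = 0.1 → critical value z_{0.05} = 1.645.
Power = Φ(δ − 1.645) + Φ(−δ − 1.645) = Φ(1.647) + Φ(-4.936) = 0.9502 + 0.0000 = 0.9502.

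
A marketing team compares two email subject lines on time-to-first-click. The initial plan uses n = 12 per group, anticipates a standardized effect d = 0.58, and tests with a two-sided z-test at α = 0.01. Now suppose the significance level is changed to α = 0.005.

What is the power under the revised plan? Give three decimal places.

Power ≈ 0.083

δ = d·√(n/2) = 0.58 × √(12/2) = 1.4207 (unchanged). New critical value: z_{0.0025} = 2.807.
Revised power = Φ(δ − 2.807) + Φ(−δ − 2.807) = Φ(-1.386) + Φ(-4.228) = 0.0828 + 0.0000 = 0.0828.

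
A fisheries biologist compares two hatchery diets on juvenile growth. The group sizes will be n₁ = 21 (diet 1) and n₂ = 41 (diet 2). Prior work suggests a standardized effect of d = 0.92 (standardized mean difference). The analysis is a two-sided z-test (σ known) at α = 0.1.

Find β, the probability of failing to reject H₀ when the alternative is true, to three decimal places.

Noncentrality parameter: δ = d / √(1/n₁ + 1/n₂) = 0.92 / √(1/21 + 1/41) = 3.4284
Critical value for a two-sided test at α = 0.1: z_{α/2} = 1.645.
Power = Φ(δ − 1.645) + Φ(−δ − 1.645) = Φ(1.784) + Φ(-5.073) = 0.9628 + 0.0000 = 0.9628.
Type II error: β = 1 − power = 1 − 0.9628 = 0.0372.

β ≈ 0.037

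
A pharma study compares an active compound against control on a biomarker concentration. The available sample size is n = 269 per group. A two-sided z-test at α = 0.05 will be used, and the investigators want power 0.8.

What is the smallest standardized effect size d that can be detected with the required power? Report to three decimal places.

d ≈ 0.242

Need Φ(δ − 1.960) = 0.8, so δ = 1.960 + 0.842 = 2.802.
(The second rejection-region term Φ(−δ − z_{α/2}) is negligible and dropped.)
δ = d·√(n/2) ⇒ d = δ/√(n/2) = 2.802/√(269/2) = 0.2416.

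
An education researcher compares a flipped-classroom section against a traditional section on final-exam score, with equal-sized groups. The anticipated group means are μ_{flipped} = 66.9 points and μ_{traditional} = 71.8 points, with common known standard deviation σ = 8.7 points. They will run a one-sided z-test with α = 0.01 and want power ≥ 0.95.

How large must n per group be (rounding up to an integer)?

Standardized effect: d = |μ_{flipped} − μ_{traditional}| / σ = |66.9 − 71.8| / 8.7 = 0.5632
For power 0.95 need Φ(δ − z_{0.01}) = 0.95, so δ = z_{0.01} + z_{0.05} = 2.326 + 1.645 = 3.971.
δ = d·√(n/2) ⇒ n = 2(δ/d)² = 2 × (3.971 / 0.5632)² = 99.43.
Rounding up, n = 100 per group.

n = 100 per group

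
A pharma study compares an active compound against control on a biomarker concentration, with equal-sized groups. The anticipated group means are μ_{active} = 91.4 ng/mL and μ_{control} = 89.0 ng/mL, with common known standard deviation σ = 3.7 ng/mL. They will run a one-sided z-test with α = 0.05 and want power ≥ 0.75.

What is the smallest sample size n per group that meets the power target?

n = 26 per group

Standardized effect: d = |μ_{active} − μ_{control}| / σ = |91.4 − 89.0| / 3.7 = 0.6486
For power 0.75 need Φ(δ − z_{0.05}) = 0.75, so δ = z_{0.05} + z_{0.25} = 1.645 + 0.674 = 2.319.
δ = d·√(n/2) ⇒ n = 2(δ/d)² = 2 × (2.319 / 0.6486)² = 25.57.
Round up to the next whole unit.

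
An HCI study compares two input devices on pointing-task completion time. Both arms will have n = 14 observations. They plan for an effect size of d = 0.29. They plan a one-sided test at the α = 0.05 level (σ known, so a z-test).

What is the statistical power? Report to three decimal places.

Noncentrality parameter: δ = d·√(n/2) = 0.29 × √(14/2) = 0.7673
One-sided α = 0.05 → critical value z_{0.05} = 1.645.
Power = P(Z > 1.645 − δ) = Φ(-0.878) = 0.1901.

Power ≈ 0.190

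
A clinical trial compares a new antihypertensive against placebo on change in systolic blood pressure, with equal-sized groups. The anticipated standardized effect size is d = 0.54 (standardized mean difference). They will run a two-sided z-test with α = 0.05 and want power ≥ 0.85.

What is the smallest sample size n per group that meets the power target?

For power 0.85 need Φ(δ − z_{0.025}) = 0.85, so δ = z_{0.025} + z_{0.15} = 1.960 + 1.036 = 2.996.
(The Φ(−δ − z_{α/2}) term is vanishingly small for δ > 0 and is dropped in the standard sample-size formula.)
δ = d·√(n/2) ⇒ n = 2(δ/d)² = 2 × (2.996 / 0.54)² = 61.58.
Rounding up, n = 62 per group.

n = 62 per group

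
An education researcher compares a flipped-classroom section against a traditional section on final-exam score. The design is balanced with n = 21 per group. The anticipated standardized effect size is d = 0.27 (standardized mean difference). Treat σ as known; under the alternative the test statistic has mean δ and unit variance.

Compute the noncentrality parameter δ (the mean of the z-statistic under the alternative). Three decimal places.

δ ≈ 0.875

The noncentrality parameter scales effect size by the design's sample-size factor: δ = d·√(n/2) = 0.27 × √(21/2) = 0.8749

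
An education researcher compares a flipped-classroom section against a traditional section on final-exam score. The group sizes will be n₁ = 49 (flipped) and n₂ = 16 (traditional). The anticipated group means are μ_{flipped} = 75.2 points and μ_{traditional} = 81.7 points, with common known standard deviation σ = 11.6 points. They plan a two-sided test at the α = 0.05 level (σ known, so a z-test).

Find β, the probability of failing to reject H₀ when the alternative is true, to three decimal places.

β ≈ 0.505

Standardized effect: d = |μ_{flipped} − μ_{traditional}| / σ = |75.2 − 81.7| / 11.6 = 0.5603
Noncentrality parameter: δ = d / √(1/n₁ + 1/n₂) = 0.5603 / √(1/49 + 1/16) = 1.9461
Critical value for a two-sided test at α = 0.05: z_{α/2} = 1.960.
Power = Φ(δ − 1.960) + Φ(−δ − 1.960) = Φ(-0.014) + Φ(-3.906) = 0.4945 + 0.0000 = 0.4945.
Type II error: β = 1 − power = 1 − 0.4945 = 0.5055.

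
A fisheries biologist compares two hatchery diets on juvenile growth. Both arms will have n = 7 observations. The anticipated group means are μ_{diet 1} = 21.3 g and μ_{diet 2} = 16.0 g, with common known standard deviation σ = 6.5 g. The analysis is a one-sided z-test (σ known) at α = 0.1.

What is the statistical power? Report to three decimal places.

Standardized effect: d = |μ_{diet 1} − μ_{diet 2}| / σ = |21.3 − 16.0| / 6.5 = 0.8154
Noncentrality parameter: δ = d·√(n/2) = 0.8154 × √(7/2) = 1.5254
One-sided α = 0.1 → critical value z_{0.1} = 1.282.
Power = P(Z > 1.282 − δ) = Φ(0.244) = 0.5963.

Power ≈ 0.596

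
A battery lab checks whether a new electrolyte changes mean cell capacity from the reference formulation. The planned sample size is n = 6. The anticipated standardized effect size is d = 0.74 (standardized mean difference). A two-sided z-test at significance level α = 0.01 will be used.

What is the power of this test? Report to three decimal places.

Power ≈ 0.223

Noncentrality parameter: δ = d·√n = 0.74 × √6 = 1.8126
Critical value for a two-sided test at α = 0.01: z_{α/2} = 2.576.
Power = Φ(δ − 2.576) + Φ(−δ − 2.576) = Φ(-0.763) + Φ(-4.388) = 0.2227 + 0.0000 = 0.2227.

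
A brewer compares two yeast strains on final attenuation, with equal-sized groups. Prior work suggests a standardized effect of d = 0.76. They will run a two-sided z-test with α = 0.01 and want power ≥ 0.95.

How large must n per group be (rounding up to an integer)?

Set Φ(δ − 2.576) = 0.95; then δ − 2.576 = Φ⁻¹(0.95) = 1.645, giving δ = 4.221.
(The Φ(−δ − z_{α/2}) term is vanishingly small for δ > 0 and is dropped in the standard sample-size formula.)
δ = d·√(n/2) ⇒ n = 2(δ/d)² = 2 × (4.221 / 0.76)² = 61.68.
Round up to the next whole unit.

n = 62 per group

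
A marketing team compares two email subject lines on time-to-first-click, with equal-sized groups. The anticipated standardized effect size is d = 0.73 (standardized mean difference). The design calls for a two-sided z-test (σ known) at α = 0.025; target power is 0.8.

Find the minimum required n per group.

For power 0.8 need Φ(δ − z_{0.0125}) = 0.8, so δ = z_{0.0125} + z_{0.20} = 2.241 + 0.842 = 3.083.
(The Φ(−δ − z_{α/2}) term is vanishingly small for δ > 0 and is dropped in the standard sample-size formula.)
δ = d·√(n/2) ⇒ n = 2(δ/d)² = 2 × (3.083 / 0.73)² = 35.67.
Rounding up, n = 36 per group.

n = 36 per group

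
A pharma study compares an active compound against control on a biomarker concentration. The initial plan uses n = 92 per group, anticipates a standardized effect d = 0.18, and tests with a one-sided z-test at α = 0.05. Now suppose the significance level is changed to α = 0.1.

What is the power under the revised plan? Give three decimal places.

δ = d·√(n/2) = 0.18 × √(92/2) = 1.2208 (unchanged). New critical value: z_{0.1} = 1.282.
Revised power = P(Z > 1.282 − δ) = Φ(-0.061) = 0.4758.

Power ≈ 0.476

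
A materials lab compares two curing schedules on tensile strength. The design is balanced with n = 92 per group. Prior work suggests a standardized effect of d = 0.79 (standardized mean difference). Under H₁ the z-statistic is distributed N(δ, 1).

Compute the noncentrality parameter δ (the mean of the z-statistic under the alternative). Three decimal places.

δ ≈ 5.358

The noncentrality parameter scales effect size by the design's sample-size factor: δ = d·√(n/2) = 0.79 × √(92/2) = 5.3580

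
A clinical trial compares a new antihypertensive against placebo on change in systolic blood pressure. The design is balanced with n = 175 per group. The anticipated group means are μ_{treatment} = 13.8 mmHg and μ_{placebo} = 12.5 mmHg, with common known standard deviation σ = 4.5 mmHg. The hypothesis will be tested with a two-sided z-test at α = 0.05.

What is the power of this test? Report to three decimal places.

Standardized effect: d = |μ_{treatment} − μ_{placebo}| / σ = |13.8 − 12.5| / 4.5 = 0.2889
Noncentrality parameter: δ = d·√(n/2) = 0.2889 × √(175/2) = 2.7023
Two-sided α = 0.05 → critical value z_{0.025} = 1.960.
Power = Φ(δ − 1.960) + Φ(−δ − 1.960) = Φ(0.742) + Φ(-4.662) = 0.7711 + 0.0000 = 0.7711.

Power ≈ 0.771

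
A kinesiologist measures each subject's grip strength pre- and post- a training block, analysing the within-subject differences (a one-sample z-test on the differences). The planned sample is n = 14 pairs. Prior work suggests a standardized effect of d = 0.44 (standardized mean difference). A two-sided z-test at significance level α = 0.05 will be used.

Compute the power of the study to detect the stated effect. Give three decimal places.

Power ≈ 0.377

Noncentrality parameter: δ = d·√n = 0.44 × √14 = 1.6463
Two-sided α = 0.05 → critical value z_{0.025} = 1.960.
Power = Φ(δ − 1.960) + Φ(−δ − 1.960) = Φ(-0.314) + Φ(-3.606) = 0.3769 + 0.0002 = 0.3771.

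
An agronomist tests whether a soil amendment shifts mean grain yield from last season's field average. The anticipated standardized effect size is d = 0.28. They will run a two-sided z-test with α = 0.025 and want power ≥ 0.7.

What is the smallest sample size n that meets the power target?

n = 98

For power 0.7 need Φ(δ − z_{0.0125}) = 0.7, so δ = z_{0.0125} + z_{0.30} = 2.241 + 0.524 = 2.766.
(Ignoring the negligible lower-tail rejection probability gives the usual closed-form inversion.)
δ = d·√n ⇒ n = (δ/d)² = (2.766 / 0.28)² = 97.57.
Rounding up, n = 98.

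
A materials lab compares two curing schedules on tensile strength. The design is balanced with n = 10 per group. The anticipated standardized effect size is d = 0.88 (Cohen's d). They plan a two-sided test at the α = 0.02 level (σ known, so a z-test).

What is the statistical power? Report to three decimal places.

Noncentrality parameter: δ = d·√(n/2) = 0.88 × √(10/2) = 1.9677
Critical value for a two-sided test at α = 0.02: z_{α/2} = 2.326.
Power = Φ(δ − 2.326) + Φ(−δ − 2.326) = Φ(-0.359) + Φ(-4.294) = 0.3599 + 0.0000 = 0.3600.

Power ≈ 0.360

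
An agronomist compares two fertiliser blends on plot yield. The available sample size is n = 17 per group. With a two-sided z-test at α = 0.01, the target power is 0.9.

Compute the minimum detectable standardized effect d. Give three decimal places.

Required noncentrality: δ = z_{0.005} + z_{0.10} = 2.576 + 1.282 = 3.857.
(The second rejection-region term Φ(−δ − z_{α/2}) is negligible and dropped.)
δ = d·√(n/2) ⇒ d = δ/√(n/2) = 3.857/√(17/2) = 1.3231.

d ≈ 1.323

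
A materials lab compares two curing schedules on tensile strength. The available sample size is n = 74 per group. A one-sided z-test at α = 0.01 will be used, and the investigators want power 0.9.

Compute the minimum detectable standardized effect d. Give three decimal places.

d ≈ 0.593

Required noncentrality: δ = z_{0.01} + z_{0.10} = 2.326 + 1.282 = 3.608.
δ = d·√(n/2) ⇒ d = δ/√(n/2) = 3.608/√(74/2) = 0.5931.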